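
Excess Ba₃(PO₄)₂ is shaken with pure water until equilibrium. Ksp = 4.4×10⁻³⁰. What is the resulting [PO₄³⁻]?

Ba₃(PO₄)₂(s) ⇌ 3 Ba²⁺(aq) + 2 PO₄³⁻(aq)
If s mol/L of Ba₃(PO₄)₂ dissolves, [Ba²⁺] = 3s and [PO₄³⁻] = 2s.
Ksp = [Ba²⁺]^3[PO₄³⁻]^2 = (3s)^3 · (2s)^2 = 108s^5 = 4.4×10⁻³⁰
s = 5.3×10⁻⁷ M
[PO₄³⁻] = 2s = 1.1×10⁻⁶ M

1.1×10⁻⁶ M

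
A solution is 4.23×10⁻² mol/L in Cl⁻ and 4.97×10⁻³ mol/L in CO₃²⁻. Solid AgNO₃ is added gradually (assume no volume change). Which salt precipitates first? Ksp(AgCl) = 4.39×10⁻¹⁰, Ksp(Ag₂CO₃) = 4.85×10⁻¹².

Precipitation begins when Q = Ksp.
For AgCl: [Ag⁺] = (Ksp/[Cl⁻]) = 1.04×10⁻⁸ mol/L
For Ag₂CO₃: [Ag⁺] = (Ksp/[CO₃²⁻])^(1/2) = 3.12×10⁻⁵ mol/L
AgCl requires the lower [Ag⁺], so it precipitates first.

AgCl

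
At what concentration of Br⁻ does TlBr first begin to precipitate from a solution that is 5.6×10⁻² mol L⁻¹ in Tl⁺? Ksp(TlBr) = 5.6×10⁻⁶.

1.0×10⁻⁴ M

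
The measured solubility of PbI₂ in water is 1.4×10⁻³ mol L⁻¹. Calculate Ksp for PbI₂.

PbI₂(s) ⇌ Pb²⁺(aq) + 2 I⁻(aq)
Call the molar solubility s, so that [Pb²⁺] = s and [I⁻] = 2s.
Ksp = [Pb²⁺][I⁻]^2 = s · (2s)^2 = 4s^3
Ksp = 4 × (1.4×10⁻³)^3 = 1.1×10⁻⁸

Ksp = 1.1×10⁻⁸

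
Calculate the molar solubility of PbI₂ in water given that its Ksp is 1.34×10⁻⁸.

1.50×10⁻³ M

PbI₂(s) ⇌ Pb²⁺(aq) + 2 I⁻(aq)
Call the molar solubility s, so that [Pb²⁺] = s and [I⁻] = 2s.
Ksp = [Pb²⁺][I⁻]^2 = s · (2s)^2 = 4s^3
4s^3 = 1.34×10⁻⁸  ⇒  s^3 = 3.35×10⁻⁹
s = 1.50×10⁻³ mol L⁻¹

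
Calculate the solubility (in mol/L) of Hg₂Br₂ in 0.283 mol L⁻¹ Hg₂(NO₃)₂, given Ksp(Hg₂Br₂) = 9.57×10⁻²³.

9.19×10⁻¹² M

Hg₂Br₂(s) ⇌ Hg₂²⁺(aq) + 2 Br⁻(aq)
With Hg₂²⁺ already at 0.283 mol L⁻¹ and s small, take [Hg₂²⁺] ≈ 0.283 mol L⁻¹ and [Br⁻] = 2s.
Ksp = [Hg₂²⁺][Br⁻]^2 = (0.283)(2s)^2
(2s)^2 = 9.57×10⁻²³ / (0.283) = 3.38×10⁻²²
s = 9.19×10⁻¹² mol L⁻¹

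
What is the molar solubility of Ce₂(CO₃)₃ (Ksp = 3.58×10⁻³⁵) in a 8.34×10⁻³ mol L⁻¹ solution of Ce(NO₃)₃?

Ce₂(CO₃)₃(s) ⇌ 2 Ce³⁺(aq) + 3 CO₃²⁻(aq)
With Ce³⁺ already at 8.34×10⁻³ mol L⁻¹ and s small, take [Ce³⁺] ≈ 8.34×10⁻³ mol L⁻¹ and [CO₃²⁻] = 3s.
Ksp = [Ce³⁺]^2[CO₃²⁻]^3 = (8.34×10⁻³)^2(3s)^3
(3s)^3 = 3.58×10⁻³⁵ / (8.34×10⁻³)^2 = 5.15×10⁻³¹
s = 2.67×10⁻¹¹ mol L⁻¹

2.67×10⁻¹¹ M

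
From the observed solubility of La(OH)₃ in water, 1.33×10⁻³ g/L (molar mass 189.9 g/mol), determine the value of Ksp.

Ksp = 6.50×10⁻²⁰

Convert to molarity: s = 1.33×10⁻³ / 189.9 = 7.0037×10⁻⁶ mol/L
La(OH)₃(s) ⇌ La³⁺(aq) + 3 OH⁻(aq)
Call the molar solubility s, so that [La³⁺] = s and [OH⁻] = 3s.
Ksp = [La³⁺][OH⁻]^3 = s · (3s)^3 = 27s^4
Ksp = 27 × (7.0037×10⁻⁶)^4 = 6.50×10⁻²⁰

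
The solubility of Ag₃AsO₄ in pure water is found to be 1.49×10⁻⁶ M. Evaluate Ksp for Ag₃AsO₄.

Ag₃AsO₄(s) ⇌ 3 Ag⁺(aq) + AsO₄³⁻(aq)
Let s be the molar solubility. Then [Ag⁺] = 3s and [AsO₄³⁻] = s.
Ksp = [Ag⁺]^3[AsO₄³⁻] = (3s)^3 · s = 27s^4
Ksp = 27 × (1.49×10⁻⁶)^4 = 1.33×10⁻²²

Ksp = 1.33×10⁻²²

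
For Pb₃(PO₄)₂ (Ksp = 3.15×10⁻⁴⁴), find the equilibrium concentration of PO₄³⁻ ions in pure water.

1.56×10⁻⁹ M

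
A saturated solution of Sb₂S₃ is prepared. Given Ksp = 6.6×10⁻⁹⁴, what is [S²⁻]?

2.7×10⁻¹⁹ M

Sb₂S₃(s) ⇌ 2 Sb³⁺(aq) + 3 S²⁻(aq)
Let s be the molar solubility. Then [Sb³⁺] = 2s and [S²⁻] = 3s.
Ksp = [Sb³⁺]^2[S²⁻]^3 = (2s)^2 · (3s)^3 = 108s^5 = 6.6×10⁻⁹⁴
s = 9.1×10⁻²⁰ M
[S²⁻] = 3s = 2.7×10⁻¹⁹ M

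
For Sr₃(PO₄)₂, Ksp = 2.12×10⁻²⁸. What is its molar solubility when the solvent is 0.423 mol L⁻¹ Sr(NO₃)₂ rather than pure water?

Sr₃(PO₄)₂(s) ⇌ 3 Sr²⁺(aq) + 2 PO₄³⁻(aq)
With Sr²⁺ already at 0.423 mol L⁻¹ and s small, take [Sr²⁺] ≈ 0.423 mol L⁻¹ and [PO₄³⁻] = 2s.
Ksp = [Sr²⁺]^3[PO₄³⁻]^2 = (0.423)^3(2s)^2
(2s)^2 = 2.12×10⁻²⁸ / (0.423)^3 = 2.80×10⁻²⁷
s = 2.65×10⁻¹⁴ mol L⁻¹

2.65×10⁻¹⁴ M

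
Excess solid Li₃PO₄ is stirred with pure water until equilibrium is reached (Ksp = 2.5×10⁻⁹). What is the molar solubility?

3.1×10⁻³ M

Li₃PO₄(s) ⇌ 3 Li⁺(aq) + PO₄³⁻(aq)
With molar solubility s: [Li⁺] = 3s, [PO₄³⁻] = s.
Ksp = [Li⁺]^3[PO₄³⁻] = (3s)^3 · s = 27s^4
27s^4 = 2.5×10⁻⁹  ⇒  s^4 = 9.3×10⁻¹¹
Taking the 4th root, s = 3.1×10⁻³ M.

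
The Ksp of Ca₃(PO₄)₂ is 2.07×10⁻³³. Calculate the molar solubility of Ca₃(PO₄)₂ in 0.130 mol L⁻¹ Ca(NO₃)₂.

4.85×10⁻¹⁶ M

Ca₃(PO₄)₂(s) ⇌ 3 Ca²⁺(aq) + 2 PO₄³⁻(aq)
Ca²⁺ is already present at 0.130 mol L⁻¹. If s mol/L of Ca₃(PO₄)₂ dissolves, [PO₄³⁻] = 2s while [Ca²⁺] ≈ 0.130 mol L⁻¹.
Ksp = [Ca²⁺]^3[PO₄³⁻]^2 = (0.130)^3(2s)^2
(2s)^2 = 2.07×10⁻³³ / (0.130)^3 = 9.42×10⁻³¹
s = 4.85×10⁻¹⁶ mol L⁻¹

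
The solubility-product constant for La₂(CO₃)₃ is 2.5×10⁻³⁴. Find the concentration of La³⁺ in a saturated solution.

La₂(CO₃)₃(s) ⇌ 2 La³⁺(aq) + 3 CO₃²⁻(aq)
With molar solubility s: [La³⁺] = 2s, [CO₃²⁻] = 3s.
Ksp = [La³⁺]^2[CO₃²⁻]^3 = (2s)^2 · (3s)^3 = 108s^5 = 2.5×10⁻³⁴
s = 7.5×10⁻⁸ M
[La³⁺] = 2s = 1.5×10⁻⁷ M

1.5×10⁻⁷ M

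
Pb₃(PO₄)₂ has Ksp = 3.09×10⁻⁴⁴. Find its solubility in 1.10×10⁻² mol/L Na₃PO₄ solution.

2.11×10⁻¹⁴ M

Pb₃(PO₄)₂(s) ⇌ 3 Pb²⁺(aq) + 2 PO₄³⁻(aq)
PO₄³⁻ is already present at 1.10×10⁻² mol/L. If s mol/L of Pb₃(PO₄)₂ dissolves, [Pb²⁺] = 3s while [PO₄³⁻] ≈ 1.10×10⁻² mol/L.
Ksp = [Pb²⁺]^3[PO₄³⁻]^2 = (3s)^3(1.10×10⁻²)^2
(3s)^3 = 3.09×10⁻⁴⁴ / (1.10×10⁻²)^2 = 2.55×10⁻⁴⁰
s = 2.11×10⁻¹⁴ mol/L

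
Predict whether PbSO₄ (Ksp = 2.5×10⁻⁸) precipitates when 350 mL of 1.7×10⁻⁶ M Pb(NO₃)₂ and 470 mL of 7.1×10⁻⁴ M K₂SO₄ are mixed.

No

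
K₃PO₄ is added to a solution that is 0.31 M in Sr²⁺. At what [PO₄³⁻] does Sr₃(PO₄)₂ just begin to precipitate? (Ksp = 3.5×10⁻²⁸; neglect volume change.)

Each salt precipitates once Q = Ksp for that salt.
Sr₃(PO₄)₂(s) ⇌ 3 Sr²⁺(aq) + 2 PO₄³⁻(aq)
Ksp = [Sr²⁺]^3[PO₄³⁻]^2 = [PO₄³⁻]^2(0.31)^3
[PO₄³⁻]^2 = 3.5×10⁻²⁸ / (0.31)^3 = 1.2×10⁻²⁶
[PO₄³⁻] = 1.1×10⁻¹³ M

1.1×10⁻¹³ M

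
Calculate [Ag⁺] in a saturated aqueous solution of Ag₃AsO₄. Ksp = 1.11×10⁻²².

4.27×10⁻⁶ M

Ag₃AsO₄(s) ⇌ 3 Ag⁺(aq) + AsO₄³⁻(aq)
If s mol/L of Ag₃AsO₄ dissolves, [Ag⁺] = 3s and [AsO₄³⁻] = s.
Ksp = [Ag⁺]^3[AsO₄³⁻] = (3s)^3 · s = 27s^4 = 1.11×10⁻²²
s = 1.42×10⁻⁶ mol/L
[Ag⁺] = 3s = 4.27×10⁻⁶ mol/L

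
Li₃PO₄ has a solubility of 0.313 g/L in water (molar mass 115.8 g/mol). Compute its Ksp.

Ksp = 1.44×10⁻⁹

Convert to molarity: s = 0.313 / 115.8 = 2.7029×10⁻³ mol/L
Li₃PO₄(s) ⇌ 3 Li⁺(aq) + PO₄³⁻(aq)
If s mol/L of Li₃PO₄ dissolves, [Li⁺] = 3s and [PO₄³⁻] = s.
Ksp = [Li⁺]^3[PO₄³⁻] = (3s)^3 · s = 27s^4
Ksp = 27 × (2.7029×10⁻³)^4 = 1.44×10⁻⁹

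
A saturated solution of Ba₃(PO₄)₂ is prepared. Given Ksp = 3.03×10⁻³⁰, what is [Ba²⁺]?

Ba₃(PO₄)₂(s) ⇌ 3 Ba²⁺(aq) + 2 PO₄³⁻(aq)
With molar solubility s: [Ba²⁺] = 3s, [PO₄³⁻] = 2s.
Ksp = [Ba²⁺]^3[PO₄³⁻]^2 = (3s)^3 · (2s)^2 = 108s^5 = 3.03×10⁻³⁰
s = 4.89×10⁻⁷ M
[Ba²⁺] = 3s = 1.47×10⁻⁶ M

1.47×10⁻⁶ M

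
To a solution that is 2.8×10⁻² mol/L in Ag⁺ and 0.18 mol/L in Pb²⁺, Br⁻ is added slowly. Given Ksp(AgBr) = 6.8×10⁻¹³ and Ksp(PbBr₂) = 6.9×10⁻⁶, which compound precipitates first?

AgBr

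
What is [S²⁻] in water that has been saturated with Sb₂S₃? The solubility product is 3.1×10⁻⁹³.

Sb₂S₃(s) ⇌ 2 Sb³⁺(aq) + 3 S²⁻(aq)
Call the molar solubility s, so that [Sb³⁺] = 2s and [S²⁻] = 3s.
Ksp = [Sb³⁺]^2[S²⁻]^3 = (2s)^2 · (3s)^3 = 108s^5 = 3.1×10⁻⁹³
s = 1.2×10⁻¹⁹ M
[S²⁻] = 3s = 3.7×10⁻¹⁹ M

3.7×10⁻¹⁹ M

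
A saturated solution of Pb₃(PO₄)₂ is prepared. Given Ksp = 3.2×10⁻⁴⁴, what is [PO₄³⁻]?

Pb₃(PO₄)₂(s) ⇌ 3 Pb²⁺(aq) + 2 PO₄³⁻(aq)
With molar solubility s: [Pb²⁺] = 3s, [PO₄³⁻] = 2s.
Ksp = [Pb²⁺]^3[PO₄³⁻]^2 = (3s)^3 · (2s)^2 = 108s^5 = 3.2×10⁻⁴⁴
s = 7.8×10⁻¹⁰ mol L⁻¹
[PO₄³⁻] = 2s = 1.6×10⁻⁹ mol L⁻¹

1.6×10⁻⁹ M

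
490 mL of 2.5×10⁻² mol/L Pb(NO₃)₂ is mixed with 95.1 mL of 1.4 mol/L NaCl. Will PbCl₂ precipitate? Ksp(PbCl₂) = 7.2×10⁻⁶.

After mixing, V = 490 mL + 95.1 mL = 585.1 mL.
[Pb²⁺] = (2.5×10⁻²)(490)/585.1 = 2.1×10⁻² mol/L
[Cl⁻] = (1.4)(95.1)/585.1 = 0.23 mol/L
Q = [Pb²⁺][Cl⁻]^2 = 1.1×10⁻³
Q = 1.1×10⁻³ > Ksp = 7.2×10⁻⁶, so the solution is supersaturated and PbCl₂ precipitates.

Yes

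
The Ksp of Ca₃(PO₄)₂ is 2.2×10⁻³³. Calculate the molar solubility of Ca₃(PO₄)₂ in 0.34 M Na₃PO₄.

Ca₃(PO₄)₂(s) ⇌ 3 Ca²⁺(aq) + 2 PO₄³⁻(aq)
The solution already contains PO₄³⁻ at 0.34 M. Let s be the molar solubility of Ca₃(PO₄)₂.
[PO₄³⁻] ≈ 0.34 M (common ion dominates); [Ca²⁺] = 3s.
Ksp = [Ca²⁺]^3[PO₄³⁻]^2 = (3s)^3(0.34)^2
(3s)^3 = 2.2×10⁻³³ / (0.34)^2 = 1.9×10⁻³²
s = 8.9×10⁻¹² M

8.9×10⁻¹² M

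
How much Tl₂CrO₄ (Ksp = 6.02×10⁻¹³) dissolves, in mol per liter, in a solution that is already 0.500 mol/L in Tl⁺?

2.41×10⁻¹² M

Tl₂CrO₄(s) ⇌ 2 Tl⁺(aq) + CrO₄²⁻(aq)
Tl⁺ is already present at 0.500 mol/L. If s mol/L of Tl₂CrO₄ dissolves, [CrO₄²⁻] = s while [Tl⁺] ≈ 0.500 mol/L.
Ksp = [Tl⁺]^2[CrO₄²⁻] = (0.500)^2s
s = 6.02×10⁻¹³ / (0.500)^2 = 2.41×10⁻¹²
s = 2.41×10⁻¹² mol/L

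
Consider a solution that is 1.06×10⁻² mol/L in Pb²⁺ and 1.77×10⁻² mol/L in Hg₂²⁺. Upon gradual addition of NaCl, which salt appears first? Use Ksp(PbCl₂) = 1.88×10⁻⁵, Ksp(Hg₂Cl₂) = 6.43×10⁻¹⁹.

Each salt precipitates once Q = Ksp for that salt.
For PbCl₂: [Cl⁻] = (Ksp/[Pb²⁺])^(1/2) = 4.21×10⁻² mol/L
For Hg₂Cl₂: [Cl⁻] = (Ksp/[Hg₂²⁺])^(1/2) = 6.03×10⁻⁹ mol/L
The smaller threshold [Cl⁻] is reached first, so Hg₂Cl₂ precipitates first.

Hg₂Cl₂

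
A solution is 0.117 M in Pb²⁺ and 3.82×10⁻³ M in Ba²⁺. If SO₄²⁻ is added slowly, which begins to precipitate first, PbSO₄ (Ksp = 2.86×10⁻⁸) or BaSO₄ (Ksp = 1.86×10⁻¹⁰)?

BaSO₄

The threshold for precipitation is Q = Ksp.
For PbSO₄: [SO₄²⁻] = (Ksp/[Pb²⁺]) = 2.44×10⁻⁷ M
For BaSO₄: [SO₄²⁻] = (Ksp/[Ba²⁺]) = 4.87×10⁻⁸ M
BaSO₄ requires the lower [SO₄²⁻], so it precipitates first.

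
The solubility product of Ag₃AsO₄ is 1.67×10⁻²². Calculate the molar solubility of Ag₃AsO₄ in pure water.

Ag₃AsO₄(s) ⇌ 3 Ag⁺(aq) + AsO₄³⁻(aq)
With molar solubility s: [Ag⁺] = 3s, [AsO₄³⁻] = s.
Ksp = [Ag⁺]^3[AsO₄³⁻] = (3s)^3 · s = 27s^4
27s^4 = 1.67×10⁻²²  ⇒  s^4 = 6.19×10⁻²⁴
s = 1.58×10⁻⁶ mol L⁻¹

1.58×10⁻⁶ M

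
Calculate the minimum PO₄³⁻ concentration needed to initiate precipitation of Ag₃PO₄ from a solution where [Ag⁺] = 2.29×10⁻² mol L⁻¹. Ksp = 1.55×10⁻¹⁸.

The threshold for precipitation is Q = Ksp.
Ag₃PO₄(s) ⇌ 3 Ag⁺(aq) + PO₄³⁻(aq)
Ksp = [Ag⁺]^3[PO₄³⁻] = [PO₄³⁻](2.29×10⁻²)^3
[PO₄³⁻] = 1.55×10⁻¹⁸ / (2.29×10⁻²)^3 = 1.29×10⁻¹³
[PO₄³⁻] = 1.29×10⁻¹³ mol L⁻¹

1.29×10⁻¹³ M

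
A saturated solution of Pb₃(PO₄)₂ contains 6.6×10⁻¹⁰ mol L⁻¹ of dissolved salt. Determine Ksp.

Ksp = 1.4×10⁻⁴⁴

Pb₃(PO₄)₂(s) ⇌ 3 Pb²⁺(aq) + 2 PO₄³⁻(aq)
For each mole of Pb₃(PO₄)₂ that dissolves per liter, [Pb²⁺] = 3s and [PO₄³⁻] = 2s; let s denote this solubility.
Ksp = [Pb²⁺]^3[PO₄³⁻]^2 = (3s)^3 · (2s)^2 = 108s^5
Ksp = 108 × (6.6×10⁻¹⁰)^5 = 1.4×10⁻⁴⁴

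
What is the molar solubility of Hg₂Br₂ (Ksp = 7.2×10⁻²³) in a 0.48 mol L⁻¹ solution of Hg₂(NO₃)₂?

6.1×10⁻¹² M

Hg₂Br₂(s) ⇌ Hg₂²⁺(aq) + 2 Br⁻(aq)
Hg₂²⁺ is already present at 0.48 mol L⁻¹. If s mol/L of Hg₂Br₂ dissolves, [Br⁻] = 2s while [Hg₂²⁺] ≈ 0.48 mol L⁻¹.
Ksp = [Hg₂²⁺][Br⁻]^2 = (0.48)(2s)^2
(2s)^2 = 7.2×10⁻²³ / (0.48) = 1.5×10⁻²²
s = 6.1×10⁻¹² mol L⁻¹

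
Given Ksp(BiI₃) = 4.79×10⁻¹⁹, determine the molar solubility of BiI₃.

1.15×10⁻⁵ M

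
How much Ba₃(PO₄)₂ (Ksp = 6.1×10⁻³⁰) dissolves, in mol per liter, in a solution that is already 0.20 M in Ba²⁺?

1.4×10⁻¹⁴ M

Ba₃(PO₄)₂(s) ⇌ 3 Ba²⁺(aq) + 2 PO₄³⁻(aq)
With Ba²⁺ already at 0.20 M and s small, take [Ba²⁺] ≈ 0.20 M and [PO₄³⁻] = 2s.
Ksp = [Ba²⁺]^3[PO₄³⁻]^2 = (0.20)^3(2s)^2
(2s)^2 = 6.1×10⁻³⁰ / (0.20)^3 = 7.6×10⁻²⁸
s = 1.4×10⁻¹⁴ M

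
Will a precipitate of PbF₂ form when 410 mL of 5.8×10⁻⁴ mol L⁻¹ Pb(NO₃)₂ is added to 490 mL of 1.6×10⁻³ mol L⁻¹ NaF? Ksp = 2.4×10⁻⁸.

No

The combined volume is 900 mL.
[Pb²⁺] = (5.8×10⁻⁴)(410)/900 = 2.6×10⁻⁴ mol L⁻¹
[F⁻] = (1.6×10⁻³)(490)/900 = 8.7×10⁻⁴ mol L⁻¹
Q = [Pb²⁺][F⁻]^2 = 2.0×10⁻¹⁰
Q < Ksp (2.0×10⁻¹⁰ vs 2.4×10⁻⁸); the solution remains unsaturated and no precipitate forms.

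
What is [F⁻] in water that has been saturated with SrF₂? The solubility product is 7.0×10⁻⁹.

SrF₂(s) ⇌ Sr²⁺(aq) + 2 F⁻(aq)
Call the molar solubility s, so that [Sr²⁺] = s and [F⁻] = 2s.
Ksp = [Sr²⁺][F⁻]^2 = s · (2s)^2 = 4s^3 = 7.0×10⁻⁹
s = 1.2×10⁻³ M
[F⁻] = 2s = 2.4×10⁻³ M

2.4×10⁻³ M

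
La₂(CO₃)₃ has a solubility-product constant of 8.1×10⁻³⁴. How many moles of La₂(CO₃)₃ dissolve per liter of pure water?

9.4×10⁻⁸ M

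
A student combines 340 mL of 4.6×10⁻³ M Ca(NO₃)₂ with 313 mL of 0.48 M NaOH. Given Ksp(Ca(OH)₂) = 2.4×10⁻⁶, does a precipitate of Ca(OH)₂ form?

Yes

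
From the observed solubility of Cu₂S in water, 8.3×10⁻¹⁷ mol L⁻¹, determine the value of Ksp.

Cu₂S(s) ⇌ 2 Cu⁺(aq) + S²⁻(aq)
With molar solubility s: [Cu⁺] = 2s, [S²⁻] = s.
Ksp = [Cu⁺]^2[S²⁻] = (2s)^2 · s = 4s^3
Ksp = 4 × (8.3×10⁻¹⁷)^3 = 2.3×10⁻⁴⁸

Ksp = 2.3×10⁻⁴⁸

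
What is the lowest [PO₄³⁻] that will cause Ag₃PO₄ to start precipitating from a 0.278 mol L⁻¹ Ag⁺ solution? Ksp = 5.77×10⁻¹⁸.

A salt starts to precipitate once the ion product Q reaches its Ksp.
Ag₃PO₄(s) ⇌ 3 Ag⁺(aq) + PO₄³⁻(aq)
Ksp = [Ag⁺]^3[PO₄³⁻] = [PO₄³⁻](0.278)^3
[PO₄³⁻] = 5.77×10⁻¹⁸ / (0.278)^3 = 2.69×10⁻¹⁶
[PO₄³⁻] = 2.69×10⁻¹⁶ mol L⁻¹

2.69×10⁻¹⁶ M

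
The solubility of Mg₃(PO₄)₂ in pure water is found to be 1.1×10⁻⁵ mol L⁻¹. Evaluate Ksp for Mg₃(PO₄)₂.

Ksp = 1.7×10⁻²³

Mg₃(PO₄)₂(s) ⇌ 3 Mg²⁺(aq) + 2 PO₄³⁻(aq)
With molar solubility s: [Mg²⁺] = 3s, [PO₄³⁻] = 2s.
Ksp = [Mg²⁺]^3[PO₄³⁻]^2 = (3s)^3 · (2s)^2 = 108s^5
Ksp = 108 × (1.1×10⁻⁵)^5 = 1.7×10⁻²³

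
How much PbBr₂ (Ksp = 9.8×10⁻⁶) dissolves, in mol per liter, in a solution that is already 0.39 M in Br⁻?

6.4×10⁻⁵ M

PbBr₂(s) ⇌ Pb²⁺(aq) + 2 Br⁻(aq)
Br⁻ is already present at 0.39 M. If s mol/L of PbBr₂ dissolves, [Pb²⁺] = s while [Br⁻] ≈ 0.39 M.
Ksp = [Pb²⁺][Br⁻]^2 = s(0.39)^2
s = 9.8×10⁻⁶ / (0.39)^2 = 6.4×10⁻⁵
s = 6.4×10⁻⁵ M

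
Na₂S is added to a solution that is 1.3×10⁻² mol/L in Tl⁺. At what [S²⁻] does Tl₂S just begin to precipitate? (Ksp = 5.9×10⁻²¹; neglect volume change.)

3.5×10⁻¹⁷ M

A salt starts to precipitate once the ion product Q reaches its Ksp.
Tl₂S(s) ⇌ 2 Tl⁺(aq) + S²⁻(aq)
Ksp = [Tl⁺]^2[S²⁻] = [S²⁻](1.3×10⁻²)^2
[S²⁻] = 5.9×10⁻²¹ / (1.3×10⁻²)^2 = 3.5×10⁻¹⁷
[S²⁻] = 3.5×10⁻¹⁷ mol/L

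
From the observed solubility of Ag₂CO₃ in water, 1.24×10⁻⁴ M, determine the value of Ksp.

Ag₂CO₃(s) ⇌ 2 Ag⁺(aq) + CO₃²⁻(aq)
With molar solubility s: [Ag⁺] = 2s, [CO₃²⁻] = s.
Ksp = [Ag⁺]^2[CO₃²⁻] = (2s)^2 · s = 4s^3
Ksp = 4 × (1.24×10⁻⁴)^3 = 7.63×10⁻¹²

Ksp = 7.63×10⁻¹²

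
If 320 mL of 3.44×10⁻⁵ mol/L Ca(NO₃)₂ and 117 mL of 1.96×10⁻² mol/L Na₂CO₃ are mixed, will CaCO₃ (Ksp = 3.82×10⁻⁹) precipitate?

The combined volume is 437 mL.
[Ca²⁺] = (3.44×10⁻⁵)(320)/437 = 2.52×10⁻⁵ mol/L
[CO₃²⁻] = (1.96×10⁻²)(117)/437 = 5.25×10⁻³ mol/L
Q = [Ca²⁺][CO₃²⁻] = 1.32×10⁻⁷
Because Q > Ksp (1.32×10⁻⁷ vs 3.82×10⁻⁹), a precipitate of CaCO₃ forms.

Yes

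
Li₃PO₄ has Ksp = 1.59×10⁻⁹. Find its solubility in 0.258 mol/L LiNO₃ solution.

9.26×10⁻⁸ M

Li₃PO₄(s) ⇌ 3 Li⁺(aq) + PO₄³⁻(aq)
The solution already contains Li⁺ at 0.258 mol/L. Let s be the molar solubility of Li₃PO₄.
[Li⁺] ≈ 0.258 mol/L (common ion dominates); [PO₄³⁻] = s.
Ksp = [Li⁺]^3[PO₄³⁻] = (0.258)^3s
s = 1.59×10⁻⁹ / (0.258)^3 = 9.26×10⁻⁸
s = 9.26×10⁻⁸ mol/L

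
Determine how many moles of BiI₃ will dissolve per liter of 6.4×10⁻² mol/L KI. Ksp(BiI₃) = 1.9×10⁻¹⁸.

BiI₃(s) ⇌ Bi³⁺(aq) + 3 I⁻(aq)
Let s be the solubility of BiI₃ here. The common ion gives [I⁻] ≈ 6.4×10⁻² mol/L, and [Bi³⁺] = s.
Ksp = [Bi³⁺][I⁻]^3 = s(6.4×10⁻²)^3
s = 1.9×10⁻¹⁸ / (6.4×10⁻²)^3 = 7.2×10⁻¹⁵
s = 7.2×10⁻¹⁵ mol/L

7.2×10⁻¹⁵ M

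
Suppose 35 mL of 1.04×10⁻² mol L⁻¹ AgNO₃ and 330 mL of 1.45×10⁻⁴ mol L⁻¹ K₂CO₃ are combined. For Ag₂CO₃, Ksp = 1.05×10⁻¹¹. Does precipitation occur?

Yes

The combined volume is 365 mL.
[Ag⁺] = (1.04×10⁻²)(35)/365 = 9.97×10⁻⁴ mol L⁻¹
[CO₃²⁻] = (1.45×10⁻⁴)(330)/365 = 1.31×10⁻⁴ mol L⁻¹
Q = [Ag⁺]^2[CO₃²⁻] = 1.30×10⁻¹⁰
Q = 1.30×10⁻¹⁰ > Ksp = 1.05×10⁻¹¹, so the solution is supersaturated and Ag₂CO₃ precipitates.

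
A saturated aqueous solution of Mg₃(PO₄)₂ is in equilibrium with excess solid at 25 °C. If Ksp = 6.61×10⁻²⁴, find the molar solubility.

9.06×10⁻⁶ M

Mg₃(PO₄)₂(s) ⇌ 3 Mg²⁺(aq) + 2 PO₄³⁻(aq)
For each mole of Mg₃(PO₄)₂ that dissolves per liter, [Mg²⁺] = 3s and [PO₄³⁻] = 2s; let s denote this solubility.
Ksp = [Mg²⁺]^3[PO₄³⁻]^2 = (3s)^3 · (2s)^2 = 108s^5
108s^5 = 6.61×10⁻²⁴  ⇒  s^5 = 6.12×10⁻²⁶
s = (6.12×10⁻²⁶)^(1/5) = 9.06×10⁻⁶ mol/L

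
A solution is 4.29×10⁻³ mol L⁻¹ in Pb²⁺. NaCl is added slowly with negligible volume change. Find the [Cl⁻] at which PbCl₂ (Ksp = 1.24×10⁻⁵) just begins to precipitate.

Precipitation of each salt begins when its ion product equals Ksp.
PbCl₂(s) ⇌ Pb²⁺(aq) + 2 Cl⁻(aq)
Ksp = [Pb²⁺][Cl⁻]^2 = [Cl⁻]^2(4.29×10⁻³)
[Cl⁻]^2 = 1.24×10⁻⁵ / (4.29×10⁻³) = 2.89×10⁻³
[Cl⁻] = 5.38×10⁻² mol L⁻¹

5.38×10⁻² M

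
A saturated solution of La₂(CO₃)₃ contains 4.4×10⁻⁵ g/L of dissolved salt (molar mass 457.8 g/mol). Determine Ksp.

Ksp = 8.9×10⁻³⁴

Convert to molarity: s = 4.4×10⁻⁵ / 457.8 = 9.611×10⁻⁸ mol/L
La₂(CO₃)₃(s) ⇌ 2 La³⁺(aq) + 3 CO₃²⁻(aq)
Let s be the molar solubility. Then [La³⁺] = 2s and [CO₃²⁻] = 3s.
Ksp = [La³⁺]^2[CO₃²⁻]^3 = (2s)^2 · (3s)^3 = 108s^5
Ksp = 108 × (9.611×10⁻⁸)^5 = 8.9×10⁻³⁴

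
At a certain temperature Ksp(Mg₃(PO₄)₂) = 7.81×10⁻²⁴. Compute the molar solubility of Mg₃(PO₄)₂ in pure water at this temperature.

Mg₃(PO₄)₂(s) ⇌ 3 Mg²⁺(aq) + 2 PO₄³⁻(aq)
If s mol/L of Mg₃(PO₄)₂ dissolves, [Mg²⁺] = 3s and [PO₄³⁻] = 2s.
Ksp = [Mg²⁺]^3[PO₄³⁻]^2 = (3s)^3 · (2s)^2 = 108s^5
108s^5 = 7.81×10⁻²⁴  ⇒  s^5 = 7.23×10⁻²⁶
s = (7.23×10⁻²⁶)^(1/5) = 9.37×10⁻⁶ M

9.37×10⁻⁶ M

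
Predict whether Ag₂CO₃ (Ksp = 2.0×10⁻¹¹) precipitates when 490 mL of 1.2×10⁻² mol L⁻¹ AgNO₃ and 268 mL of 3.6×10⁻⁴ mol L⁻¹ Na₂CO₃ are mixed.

Total volume after mixing = 490 + 268 = 758 mL.
[Ag⁺] = (1.2×10⁻²)(490)/758 = 7.8×10⁻³ mol L⁻¹
[CO₃²⁻] = (3.6×10⁻⁴)(268)/758 = 1.3×10⁻⁴ mol L⁻¹
Q = [Ag⁺]^2[CO₃²⁻] = 7.7×10⁻⁹
Q = 7.7×10⁻⁹ > Ksp = 2.0×10⁻¹¹, so the solution is supersaturated and Ag₂CO₃ precipitates.

Yes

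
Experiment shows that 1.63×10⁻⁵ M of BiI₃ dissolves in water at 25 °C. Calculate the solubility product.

BiI₃(s) ⇌ Bi³⁺(aq) + 3 I⁻(aq)
With molar solubility s: [Bi³⁺] = s, [I⁻] = 3s.
Ksp = [Bi³⁺][I⁻]^3 = s · (3s)^3 = 27s^4
Ksp = 27 × (1.63×10⁻⁵)^4 = 1.91×10⁻¹⁸

Ksp = 1.91×10⁻¹⁸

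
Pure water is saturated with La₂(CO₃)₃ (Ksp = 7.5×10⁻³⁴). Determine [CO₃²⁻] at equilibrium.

2.8×10⁻⁷ M

La₂(CO₃)₃(s) ⇌ 2 La³⁺(aq) + 3 CO₃²⁻(aq)
For each mole of La₂(CO₃)₃ that dissolves per liter, [La³⁺] = 2s and [CO₃²⁻] = 3s; let s denote this solubility.
Ksp = [La³⁺]^2[CO₃²⁻]^3 = (2s)^2 · (3s)^3 = 108s^5 = 7.5×10⁻³⁴
s = 9.3×10⁻⁸ mol L⁻¹
[CO₃²⁻] = 3s = 2.8×10⁻⁷ mol L⁻¹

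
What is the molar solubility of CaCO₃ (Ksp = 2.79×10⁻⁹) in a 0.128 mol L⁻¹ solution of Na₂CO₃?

CaCO₃(s) ⇌ Ca²⁺(aq) + CO₃²⁻(aq)
With CO₃²⁻ already at 0.128 mol L⁻¹ and s small, take [CO₃²⁻] ≈ 0.128 mol L⁻¹ and [Ca²⁺] = s.
Ksp = [Ca²⁺][CO₃²⁻] = s(0.128)
s = 2.79×10⁻⁹ / (0.128) = 2.18×10⁻⁸
s = 2.18×10⁻⁸ mol L⁻¹

2.18×10⁻⁸ M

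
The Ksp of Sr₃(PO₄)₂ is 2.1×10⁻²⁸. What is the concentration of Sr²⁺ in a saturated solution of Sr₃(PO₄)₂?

Sr₃(PO₄)₂(s) ⇌ 3 Sr²⁺(aq) + 2 PO₄³⁻(aq)
With molar solubility s: [Sr²⁺] = 3s, [PO₄³⁻] = 2s.
Ksp = [Sr²⁺]^3[PO₄³⁻]^2 = (3s)^3 · (2s)^2 = 108s^5 = 2.1×10⁻²⁸
s = 1.1×10⁻⁶ mol/L
[Sr²⁺] = 3s = 3.4×10⁻⁶ mol/L

3.4×10⁻⁶ M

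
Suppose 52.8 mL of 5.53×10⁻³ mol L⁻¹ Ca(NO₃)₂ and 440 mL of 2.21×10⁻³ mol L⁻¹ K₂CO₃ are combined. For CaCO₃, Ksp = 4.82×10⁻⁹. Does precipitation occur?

Yes

After mixing, V = 52.8 mL + 440 mL = 492.8 mL.
[Ca²⁺] = (5.53×10⁻³)(52.8)/492.8 = 5.93×10⁻⁴ mol L⁻¹
[CO₃²⁻] = (2.21×10⁻³)(440)/492.8 = 1.97×10⁻³ mol L⁻¹
Q = [Ca²⁺][CO₃²⁻] = 1.17×10⁻⁶
Since Q (1.17×10⁻⁶) exceeds Ksp (4.82×10⁻⁹), CaCO₃ will precipitate.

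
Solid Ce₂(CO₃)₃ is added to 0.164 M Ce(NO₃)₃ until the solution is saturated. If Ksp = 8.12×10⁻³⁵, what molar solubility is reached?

Ce₂(CO₃)₃(s) ⇌ 2 Ce³⁺(aq) + 3 CO₃²⁻(aq)
With Ce³⁺ already at 0.164 M and s small, take [Ce³⁺] ≈ 0.164 M and [CO₃²⁻] = 3s.
Ksp = [Ce³⁺]^2[CO₃²⁻]^3 = (0.164)^2(3s)^3
(3s)^3 = 8.12×10⁻³⁵ / (0.164)^2 = 3.02×10⁻³³
s = 4.82×10⁻¹² M

4.82×10⁻¹² M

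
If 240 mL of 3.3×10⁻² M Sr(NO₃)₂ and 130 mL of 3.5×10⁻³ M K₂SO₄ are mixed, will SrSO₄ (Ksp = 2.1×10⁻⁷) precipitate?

Yes

Total volume after mixing = 240 + 130 = 370 mL.
[Sr²⁺] = (3.3×10⁻²)(240)/370 = 2.1×10⁻² M
[SO₄²⁻] = (3.5×10⁻³)(130)/370 = 1.2×10⁻³ M
Q = [Sr²⁺][SO₄²⁻] = 2.6×10⁻⁵
Q = 2.6×10⁻⁵ > Ksp = 2.1×10⁻⁷, so the solution is supersaturated and SrSO₄ precipitates.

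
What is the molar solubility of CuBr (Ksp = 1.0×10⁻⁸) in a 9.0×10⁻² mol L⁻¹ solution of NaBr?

1.1×10⁻⁷ M

CuBr(s) ⇌ Cu⁺(aq) + Br⁻(aq)
With Br⁻ already at 9.0×10⁻² mol L⁻¹ and s small, take [Br⁻] ≈ 9.0×10⁻² mol L⁻¹ and [Cu⁺] = s.
Ksp = [Cu⁺][Br⁻] = s(9.0×10⁻²)
s = 1.0×10⁻⁸ / (9.0×10⁻²) = 1.1×10⁻⁷
s = 1.1×10⁻⁷ mol L⁻¹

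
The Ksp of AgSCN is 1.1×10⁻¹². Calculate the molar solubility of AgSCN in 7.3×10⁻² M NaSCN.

1.5×10⁻¹¹ M

AgSCN(s) ⇌ Ag⁺(aq) + SCN⁻(aq)
Let s be the solubility of AgSCN here. The common ion gives [SCN⁻] ≈ 7.3×10⁻² M, and [Ag⁺] = s.
Ksp = [Ag⁺][SCN⁻] = s(7.3×10⁻²)
s = 1.1×10⁻¹² / (7.3×10⁻²) = 1.5×10⁻¹¹
s = 1.5×10⁻¹¹ M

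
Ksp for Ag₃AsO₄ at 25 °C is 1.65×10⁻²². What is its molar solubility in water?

Ag₃AsO₄(s) ⇌ 3 Ag⁺(aq) + AsO₄³⁻(aq)
Call the molar solubility s, so that [Ag⁺] = 3s and [AsO₄³⁻] = s.
Ksp = [Ag⁺]^3[AsO₄³⁻] = (3s)^3 · s = 27s^4
27s^4 = 1.65×10⁻²²  ⇒  s^4 = 6.11×10⁻²⁴
s = 1.57×10⁻⁶ mol L⁻¹

1.57×10⁻⁶ M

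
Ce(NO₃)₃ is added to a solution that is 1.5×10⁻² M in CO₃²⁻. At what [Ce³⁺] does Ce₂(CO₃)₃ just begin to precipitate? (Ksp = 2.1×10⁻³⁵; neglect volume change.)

Precipitation of each salt begins when its ion product equals Ksp.
Ce₂(CO₃)₃(s) ⇌ 2 Ce³⁺(aq) + 3 CO₃²⁻(aq)
Ksp = [Ce³⁺]^2[CO₃²⁻]^3 = [Ce³⁺]^2(1.5×10⁻²)^3
[Ce³⁺]^2 = 2.1×10⁻³⁵ / (1.5×10⁻²)^3 = 6.2×10⁻³⁰
[Ce³⁺] = 2.5×10⁻¹⁵ M

2.5×10⁻¹⁵ M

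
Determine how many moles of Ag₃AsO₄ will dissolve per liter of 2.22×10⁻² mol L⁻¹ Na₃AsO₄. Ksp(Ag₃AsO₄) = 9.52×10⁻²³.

Ag₃AsO₄(s) ⇌ 3 Ag⁺(aq) + AsO₄³⁻(aq)
With AsO₄³⁻ already at 2.22×10⁻² mol L⁻¹ and s small, take [AsO₄³⁻] ≈ 2.22×10⁻² mol L⁻¹ and [Ag⁺] = 3s.
Ksp = [Ag⁺]^3[AsO₄³⁻] = (3s)^3(2.22×10⁻²)
(3s)^3 = 9.52×10⁻²³ / (2.22×10⁻²) = 4.29×10⁻²¹
s = 5.42×10⁻⁸ mol L⁻¹

5.42×10⁻⁸ M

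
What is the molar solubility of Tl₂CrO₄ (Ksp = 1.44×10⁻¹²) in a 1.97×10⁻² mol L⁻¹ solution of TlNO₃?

Tl₂CrO₄(s) ⇌ 2 Tl⁺(aq) + CrO₄²⁻(aq)
With Tl⁺ already at 1.97×10⁻² mol L⁻¹ and s small, take [Tl⁺] ≈ 1.97×10⁻² mol L⁻¹ and [CrO₄²⁻] = s.
Ksp = [Tl⁺]^2[CrO₄²⁻] = (1.97×10⁻²)^2s
s = 1.44×10⁻¹² / (1.97×10⁻²)^2 = 3.71×10⁻⁹
s = 3.71×10⁻⁹ mol L⁻¹

3.71×10⁻⁹ M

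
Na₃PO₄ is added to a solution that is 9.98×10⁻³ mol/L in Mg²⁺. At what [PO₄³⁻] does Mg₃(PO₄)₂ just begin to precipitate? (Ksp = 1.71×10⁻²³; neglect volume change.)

A salt starts to precipitate once the ion product Q reaches its Ksp.
Mg₃(PO₄)₂(s) ⇌ 3 Mg²⁺(aq) + 2 PO₄³⁻(aq)
Ksp = [Mg²⁺]^3[PO₄³⁻]^2 = [PO₄³⁻]^2(9.98×10⁻³)^3
[PO₄³⁻]^2 = 1.71×10⁻²³ / (9.98×10⁻³)^3 = 1.72×10⁻¹⁷
[PO₄³⁻] = 4.15×10⁻⁹ mol/L

4.15×10⁻⁹ M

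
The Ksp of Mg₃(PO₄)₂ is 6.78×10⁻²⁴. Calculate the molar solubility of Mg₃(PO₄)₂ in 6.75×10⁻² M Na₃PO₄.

3.81×10⁻⁸ M

Mg₃(PO₄)₂(s) ⇌ 3 Mg²⁺(aq) + 2 PO₄³⁻(aq)
The solution already contains PO₄³⁻ at 6.75×10⁻² M. Let s be the molar solubility of Mg₃(PO₄)₂.
[PO₄³⁻] ≈ 6.75×10⁻² M (common ion dominates); [Mg²⁺] = 3s.
Ksp = [Mg²⁺]^3[PO₄³⁻]^2 = (3s)^3(6.75×10⁻²)^2
(3s)^3 = 6.78×10⁻²⁴ / (6.75×10⁻²)^2 = 1.49×10⁻²¹
s = 3.81×10⁻⁸ M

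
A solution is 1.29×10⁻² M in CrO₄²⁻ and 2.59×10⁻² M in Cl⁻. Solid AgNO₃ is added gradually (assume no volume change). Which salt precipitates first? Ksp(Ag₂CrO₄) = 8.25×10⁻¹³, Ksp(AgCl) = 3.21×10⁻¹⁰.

AgCl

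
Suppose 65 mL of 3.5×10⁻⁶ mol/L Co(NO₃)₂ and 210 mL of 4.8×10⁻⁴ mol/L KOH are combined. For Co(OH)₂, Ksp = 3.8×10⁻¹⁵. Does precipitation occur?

Yes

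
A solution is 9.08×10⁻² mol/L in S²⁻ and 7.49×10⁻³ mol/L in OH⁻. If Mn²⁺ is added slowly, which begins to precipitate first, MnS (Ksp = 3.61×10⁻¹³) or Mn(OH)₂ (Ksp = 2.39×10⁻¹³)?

MnS

Precipitation begins when Q = Ksp.
For MnS: [Mn²⁺] = (Ksp/[S²⁻]) = 3.98×10⁻¹² mol/L
For Mn(OH)₂: [Mn²⁺] = (Ksp/[OH⁻]^2) = 4.26×10⁻⁹ mol/L
The smaller threshold [Mn²⁺] is reached first, so MnS precipitates first.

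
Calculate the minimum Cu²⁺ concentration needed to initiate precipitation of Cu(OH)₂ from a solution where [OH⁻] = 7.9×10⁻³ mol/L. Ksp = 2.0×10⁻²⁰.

3.2×10⁻¹⁶ M

Each salt precipitates once Q = Ksp for that salt.
Cu(OH)₂(s) ⇌ Cu²⁺(aq) + 2 OH⁻(aq)
Ksp = [Cu²⁺][OH⁻]^2 = [Cu²⁺](7.9×10⁻³)^2
[Cu²⁺] = 2.0×10⁻²⁰ / (7.9×10⁻³)^2 = 3.2×10⁻¹⁶
[Cu²⁺] = 3.2×10⁻¹⁶ mol/L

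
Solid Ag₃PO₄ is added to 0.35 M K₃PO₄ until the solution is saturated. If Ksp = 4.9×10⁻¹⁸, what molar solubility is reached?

Ag₃PO₄(s) ⇌ 3 Ag⁺(aq) + PO₄³⁻(aq)
Let s be the solubility of Ag₃PO₄ here. The common ion gives [PO₄³⁻] ≈ 0.35 M, and [Ag⁺] = 3s.
Ksp = [Ag⁺]^3[PO₄³⁻] = (3s)^3(0.35)
(3s)^3 = 4.9×10⁻¹⁸ / (0.35) = 1.4×10⁻¹⁷
s = 8.0×10⁻⁷ M

8.0×10⁻⁷ M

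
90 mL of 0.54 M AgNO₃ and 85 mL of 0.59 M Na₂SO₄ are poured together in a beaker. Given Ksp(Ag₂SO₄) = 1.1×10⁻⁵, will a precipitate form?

The combined volume is 175 mL.
[Ag⁺] = (0.54)(90)/175 = 0.28 M
[SO₄²⁻] = (0.59)(85)/175 = 0.29 M
Q = [Ag⁺]^2[SO₄²⁻] = 2.2×10⁻²
Because Q > Ksp (2.2×10⁻² vs 1.1×10⁻⁵), a precipitate of Ag₂SO₄ forms.

Yes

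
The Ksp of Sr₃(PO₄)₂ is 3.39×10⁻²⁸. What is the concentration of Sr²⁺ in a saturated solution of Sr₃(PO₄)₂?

Sr₃(PO₄)₂(s) ⇌ 3 Sr²⁺(aq) + 2 PO₄³⁻(aq)
Call the molar solubility s, so that [Sr²⁺] = 3s and [PO₄³⁻] = 2s.
Ksp = [Sr²⁺]^3[PO₄³⁻]^2 = (3s)^3 · (2s)^2 = 108s^5 = 3.39×10⁻²⁸
s = 1.26×10⁻⁶ M
[Sr²⁺] = 3s = 3.77×10⁻⁶ M

3.77×10⁻⁶ M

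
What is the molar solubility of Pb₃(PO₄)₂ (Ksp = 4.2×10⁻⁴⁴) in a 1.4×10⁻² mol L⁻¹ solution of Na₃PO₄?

Pb₃(PO₄)₂(s) ⇌ 3 Pb²⁺(aq) + 2 PO₄³⁻(aq)
PO₄³⁻ is already present at 1.4×10⁻² mol L⁻¹. If s mol/L of Pb₃(PO₄)₂ dissolves, [Pb²⁺] = 3s while [PO₄³⁻] ≈ 1.4×10⁻² mol L⁻¹.
Ksp = [Pb²⁺]^3[PO₄³⁻]^2 = (3s)^3(1.4×10⁻²)^2
(3s)^3 = 4.2×10⁻⁴⁴ / (1.4×10⁻²)^2 = 2.1×10⁻⁴⁰
s = 2.0×10⁻¹⁴ mol L⁻¹

2.0×10⁻¹⁴ M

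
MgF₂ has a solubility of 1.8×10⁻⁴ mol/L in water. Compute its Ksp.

MgF₂(s) ⇌ Mg²⁺(aq) + 2 F⁻(aq)
For each mole of MgF₂ that dissolves per liter, [Mg²⁺] = s and [F⁻] = 2s; let s denote this solubility.
Ksp = [Mg²⁺][F⁻]^2 = s · (2s)^2 = 4s^3
Ksp = 4 × (1.8×10⁻⁴)^3 = 2.3×10⁻¹¹

Ksp = 2.3×10⁻¹¹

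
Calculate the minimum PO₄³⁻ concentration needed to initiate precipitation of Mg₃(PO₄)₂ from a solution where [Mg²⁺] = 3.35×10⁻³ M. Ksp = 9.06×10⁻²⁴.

Precipitation begins when Q = Ksp.
Mg₃(PO₄)₂(s) ⇌ 3 Mg²⁺(aq) + 2 PO₄³⁻(aq)
Ksp = [Mg²⁺]^3[PO₄³⁻]^2 = [PO₄³⁻]^2(3.35×10⁻³)^3
[PO₄³⁻]^2 = 9.06×10⁻²⁴ / (3.35×10⁻³)^3 = 2.41×10⁻¹⁶
[PO₄³⁻] = 1.55×10⁻⁸ M

1.55×10⁻⁸ M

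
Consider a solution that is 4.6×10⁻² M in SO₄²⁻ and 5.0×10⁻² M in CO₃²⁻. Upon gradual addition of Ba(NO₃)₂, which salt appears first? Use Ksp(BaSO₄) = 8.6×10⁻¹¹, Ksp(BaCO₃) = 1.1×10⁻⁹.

Each salt precipitates once Q = Ksp for that salt.
For BaSO₄: [Ba²⁺] = (Ksp/[SO₄²⁻]) = 1.9×10⁻⁹ M
For BaCO₃: [Ba²⁺] = (Ksp/[CO₃²⁻]) = 2.2×10⁻⁸ M
BaSO₄ requires the lower [Ba²⁺], so it precipitates first.

BaSO₄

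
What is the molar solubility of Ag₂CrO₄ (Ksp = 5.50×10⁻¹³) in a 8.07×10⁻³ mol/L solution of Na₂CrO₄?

4.13×10⁻⁶ M

Ag₂CrO₄(s) ⇌ 2 Ag⁺(aq) + CrO₄²⁻(aq)
The solution already contains CrO₄²⁻ at 8.07×10⁻³ mol/L. Let s be the molar solubility of Ag₂CrO₄.
[CrO₄²⁻] ≈ 8.07×10⁻³ mol/L (common ion dominates); [Ag⁺] = 2s.
Ksp = [Ag⁺]^2[CrO₄²⁻] = (2s)^2(8.07×10⁻³)
(2s)^2 = 5.50×10⁻¹³ / (8.07×10⁻³) = 6.82×10⁻¹¹
s = 4.13×10⁻⁶ mol/L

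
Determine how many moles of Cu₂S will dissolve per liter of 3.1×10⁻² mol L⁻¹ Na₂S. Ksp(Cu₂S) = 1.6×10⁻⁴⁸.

3.6×10⁻²⁴ M

Cu₂S(s) ⇌ 2 Cu⁺(aq) + S²⁻(aq)
The solution already contains S²⁻ at 3.1×10⁻² mol L⁻¹. Let s be the molar solubility of Cu₂S.
[S²⁻] ≈ 3.1×10⁻² mol L⁻¹ (common ion dominates); [Cu⁺] = 2s.
Ksp = [Cu⁺]^2[S²⁻] = (2s)^2(3.1×10⁻²)
(2s)^2 = 1.6×10⁻⁴⁸ / (3.1×10⁻²) = 5.2×10⁻⁴⁷
s = 3.6×10⁻²⁴ mol L⁻¹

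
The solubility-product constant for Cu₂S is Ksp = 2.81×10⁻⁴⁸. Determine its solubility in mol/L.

8.89×10⁻¹⁷ M

Cu₂S(s) ⇌ 2 Cu⁺(aq) + S²⁻(aq)
If s mol/L of Cu₂S dissolves, [Cu⁺] = 2s and [S²⁻] = s.
Ksp = [Cu⁺]^2[S²⁻] = (2s)^2 · s = 4s^3
4s^3 = 2.81×10⁻⁴⁸  ⇒  s^3 = 7.03×10⁻⁴⁹
Taking the 3rd root, s = 8.89×10⁻¹⁷ mol/L.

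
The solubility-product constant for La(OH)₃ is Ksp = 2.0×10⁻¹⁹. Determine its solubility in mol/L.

9.3×10⁻⁶ M

La(OH)₃(s) ⇌ La³⁺(aq) + 3 OH⁻(aq)
With molar solubility s: [La³⁺] = s, [OH⁻] = 3s.
Ksp = [La³⁺][OH⁻]^3 = s · (3s)^3 = 27s^4
27s^4 = 2.0×10⁻¹⁹  ⇒  s^4 = 7.4×10⁻²¹
s = 9.3×10⁻⁶ M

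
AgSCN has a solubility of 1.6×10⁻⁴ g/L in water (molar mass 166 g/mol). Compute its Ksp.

s = (1.6×10⁻⁴ g L⁻¹)/(166 g mol⁻¹) = 9.639×10⁻⁷ M
AgSCN(s) ⇌ Ag⁺(aq) + SCN⁻(aq)
Let s be the molar solubility. Then [Ag⁺] = s and [SCN⁻] = s.
Ksp = [Ag⁺][SCN⁻] = s · s = s^2
Ksp = (9.639×10⁻⁷)^2 = 9.3×10⁻¹³

Ksp = 9.3×10⁻¹³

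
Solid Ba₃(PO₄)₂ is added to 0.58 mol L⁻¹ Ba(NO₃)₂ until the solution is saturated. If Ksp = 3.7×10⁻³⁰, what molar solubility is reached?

2.2×10⁻¹⁵ M

Ba₃(PO₄)₂(s) ⇌ 3 Ba²⁺(aq) + 2 PO₄³⁻(aq)
The solution already contains Ba²⁺ at 0.58 mol L⁻¹. Let s be the molar solubility of Ba₃(PO₄)₂.
[Ba²⁺] ≈ 0.58 mol L⁻¹ (common ion dominates); [PO₄³⁻] = 2s.
Ksp = [Ba²⁺]^3[PO₄³⁻]^2 = (0.58)^3(2s)^2
(2s)^2 = 3.7×10⁻³⁰ / (0.58)^3 = 1.9×10⁻²⁹
s = 2.2×10⁻¹⁵ mol L⁻¹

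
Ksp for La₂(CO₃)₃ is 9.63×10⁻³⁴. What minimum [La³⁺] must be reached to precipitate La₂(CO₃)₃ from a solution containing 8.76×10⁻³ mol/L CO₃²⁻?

3.78×10⁻¹⁴ M

Precipitation begins when Q = Ksp.
La₂(CO₃)₃(s) ⇌ 2 La³⁺(aq) + 3 CO₃²⁻(aq)
Ksp = [La³⁺]^2[CO₃²⁻]^3 = [La³⁺]^2(8.76×10⁻³)^3
[La³⁺]^2 = 9.63×10⁻³⁴ / (8.76×10⁻³)^3 = 1.43×10⁻²⁷
[La³⁺] = 3.78×10⁻¹⁴ mol/L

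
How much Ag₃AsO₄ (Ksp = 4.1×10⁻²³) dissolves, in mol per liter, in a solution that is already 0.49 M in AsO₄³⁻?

1.5×10⁻⁸ M

Ag₃AsO₄(s) ⇌ 3 Ag⁺(aq) + AsO₄³⁻(aq)
With AsO₄³⁻ already at 0.49 M and s small, take [AsO₄³⁻] ≈ 0.49 M and [Ag⁺] = 3s.
Ksp = [Ag⁺]^3[AsO₄³⁻] = (3s)^3(0.49)
(3s)^3 = 4.1×10⁻²³ / (0.49) = 8.4×10⁻²³
s = 1.5×10⁻⁸ M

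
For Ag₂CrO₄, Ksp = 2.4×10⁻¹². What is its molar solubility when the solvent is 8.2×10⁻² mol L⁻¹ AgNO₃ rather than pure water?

3.6×10⁻¹⁰ M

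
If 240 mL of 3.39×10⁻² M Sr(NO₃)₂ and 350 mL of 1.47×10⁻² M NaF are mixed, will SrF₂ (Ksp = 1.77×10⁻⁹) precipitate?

Yes

The combined volume is 590 mL.
[Sr²⁺] = (3.39×10⁻²)(240)/590 = 1.38×10⁻² M
[F⁻] = (1.47×10⁻²)(350)/590 = 8.72×10⁻³ M
Q = [Sr²⁺][F⁻]^2 = 1.05×10⁻⁶
Q = 1.05×10⁻⁶ > Ksp = 1.77×10⁻⁹, so the solution is supersaturated and SrF₂ precipitates.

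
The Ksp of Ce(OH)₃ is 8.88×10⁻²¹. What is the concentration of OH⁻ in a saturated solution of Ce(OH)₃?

1.28×10⁻⁵ M

Ce(OH)₃(s) ⇌ Ce³⁺(aq) + 3 OH⁻(aq)
Call the molar solubility s, so that [Ce³⁺] = s and [OH⁻] = 3s.
Ksp = [Ce³⁺][OH⁻]^3 = s · (3s)^3 = 27s^4 = 8.88×10⁻²¹
s = 4.26×10⁻⁶ mol L⁻¹
[OH⁻] = 3s = 1.28×10⁻⁵ mol L⁻¹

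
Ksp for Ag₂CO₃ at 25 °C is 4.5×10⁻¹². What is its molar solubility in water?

1.0×10⁻⁴ M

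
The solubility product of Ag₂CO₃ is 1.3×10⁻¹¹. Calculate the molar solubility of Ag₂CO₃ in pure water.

Ag₂CO₃(s) ⇌ 2 Ag⁺(aq) + CO₃²⁻(aq)
Let s be the molar solubility. Then [Ag⁺] = 2s and [CO₃²⁻] = s.
Ksp = [Ag⁺]^2[CO₃²⁻] = (2s)^2 · s = 4s^3
4s^3 = 1.3×10⁻¹¹  ⇒  s^3 = 3.3×10⁻¹²
Taking the 3rd root, s = 1.5×10⁻⁴ mol L⁻¹.

1.5×10⁻⁴ M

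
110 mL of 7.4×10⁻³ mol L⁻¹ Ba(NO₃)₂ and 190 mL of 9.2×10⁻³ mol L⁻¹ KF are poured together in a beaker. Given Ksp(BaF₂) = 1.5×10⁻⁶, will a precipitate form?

No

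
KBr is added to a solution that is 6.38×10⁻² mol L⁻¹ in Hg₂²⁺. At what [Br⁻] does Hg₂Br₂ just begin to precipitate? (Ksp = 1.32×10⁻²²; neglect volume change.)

Precipitation of each salt begins when its ion product equals Ksp.
Hg₂Br₂(s) ⇌ Hg₂²⁺(aq) + 2 Br⁻(aq)
Ksp = [Hg₂²⁺][Br⁻]^2 = [Br⁻]^2(6.38×10⁻²)
[Br⁻]^2 = 1.32×10⁻²² / (6.38×10⁻²) = 2.07×10⁻²¹
[Br⁻] = 4.55×10⁻¹¹ mol L⁻¹

4.55×10⁻¹¹ M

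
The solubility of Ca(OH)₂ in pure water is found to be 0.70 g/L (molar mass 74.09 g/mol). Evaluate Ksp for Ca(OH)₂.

s = (0.70 g L⁻¹)/(74.09 g mol⁻¹) = 9.448×10⁻³ M
Ca(OH)₂(s) ⇌ Ca²⁺(aq) + 2 OH⁻(aq)
Let s be the molar solubility. Then [Ca²⁺] = s and [OH⁻] = 2s.
Ksp = [Ca²⁺][OH⁻]^2 = s · (2s)^2 = 4s^3
Ksp = 4 × (9.448×10⁻³)^3 = 3.4×10⁻⁶

Ksp = 3.4×10⁻⁶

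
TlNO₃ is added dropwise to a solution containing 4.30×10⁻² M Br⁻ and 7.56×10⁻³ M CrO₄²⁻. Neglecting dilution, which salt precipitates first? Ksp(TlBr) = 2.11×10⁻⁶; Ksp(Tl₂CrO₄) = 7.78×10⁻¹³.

Tl₂CrO₄

A salt starts to precipitate once the ion product Q reaches its Ksp.
For TlBr: [Tl⁺] = (Ksp/[Br⁻]) = 4.91×10⁻⁵ M
For Tl₂CrO₄: [Tl⁺] = (Ksp/[CrO₄²⁻])^(1/2) = 1.01×10⁻⁵ M
Since Tl₂CrO₄ needs less Tl⁺ to reach saturation, it precipitates first.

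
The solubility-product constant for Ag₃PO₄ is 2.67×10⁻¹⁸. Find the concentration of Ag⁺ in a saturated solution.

5.32×10⁻⁵ M

Ag₃PO₄(s) ⇌ 3 Ag⁺(aq) + PO₄³⁻(aq)
Call the molar solubility s, so that [Ag⁺] = 3s and [PO₄³⁻] = s.
Ksp = [Ag⁺]^3[PO₄³⁻] = (3s)^3 · s = 27s^4 = 2.67×10⁻¹⁸
s = 1.77×10⁻⁵ mol L⁻¹
[Ag⁺] = 3s = 5.32×10⁻⁵ mol L⁻¹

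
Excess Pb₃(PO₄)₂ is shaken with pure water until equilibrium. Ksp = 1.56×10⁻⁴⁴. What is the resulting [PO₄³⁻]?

1.36×10⁻⁹ M

Pb₃(PO₄)₂(s) ⇌ 3 Pb²⁺(aq) + 2 PO₄³⁻(aq)
With molar solubility s: [Pb²⁺] = 3s, [PO₄³⁻] = 2s.
Ksp = [Pb²⁺]^3[PO₄³⁻]^2 = (3s)^3 · (2s)^2 = 108s^5 = 1.56×10⁻⁴⁴
s = 6.79×10⁻¹⁰ mol L⁻¹
[PO₄³⁻] = 2s = 1.36×10⁻⁹ mol L⁻¹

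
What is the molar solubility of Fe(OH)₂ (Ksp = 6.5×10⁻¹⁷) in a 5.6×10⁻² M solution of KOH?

Fe(OH)₂(s) ⇌ Fe²⁺(aq) + 2 OH⁻(aq)
The solution already contains OH⁻ at 5.6×10⁻² M. Let s be the molar solubility of Fe(OH)₂.
[OH⁻] ≈ 5.6×10⁻² M (common ion dominates); [Fe²⁺] = s.
Ksp = [Fe²⁺][OH⁻]^2 = s(5.6×10⁻²)^2
s = 6.5×10⁻¹⁷ / (5.6×10⁻²)^2 = 2.1×10⁻¹⁴
s = 2.1×10⁻¹⁴ M

2.1×10⁻¹⁴ M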